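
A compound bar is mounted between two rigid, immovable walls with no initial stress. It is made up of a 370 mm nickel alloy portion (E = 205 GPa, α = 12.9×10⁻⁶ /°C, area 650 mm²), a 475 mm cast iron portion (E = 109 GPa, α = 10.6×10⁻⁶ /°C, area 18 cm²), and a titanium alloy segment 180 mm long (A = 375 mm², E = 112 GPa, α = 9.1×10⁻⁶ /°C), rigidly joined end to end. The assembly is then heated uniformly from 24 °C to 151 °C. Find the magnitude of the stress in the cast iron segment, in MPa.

σ ≈ 85.2 MPa (compressive)

If the supports were absent, the total length change would be Σ αᵢΔT Lᵢ = 12.9×10⁻⁶×127×370 + 10.6×10⁻⁶×127×475 + 9.1×10⁻⁶×127×180 = 1.454 mm.
The rigid supports impose zero overall length change; the single axial force P common to all segments must satisfy P Σ Lᵢ/(AᵢEᵢ) = δ_free.
The series flexibility is Σ Lᵢ/(AᵢEᵢ) = 370/(650×205×10³) + 475/(1800×109×10³) + 180/(375×112×10³) = 9.483×10⁻⁶ mm/N.
Hence P = δ_free / Σ(L/AE) = 1.454/9.483×10⁻⁶ = 153.3 kN (compressive).
σ_{cast iron} = P / A = 153300 / 1800 = 85.16 MPa.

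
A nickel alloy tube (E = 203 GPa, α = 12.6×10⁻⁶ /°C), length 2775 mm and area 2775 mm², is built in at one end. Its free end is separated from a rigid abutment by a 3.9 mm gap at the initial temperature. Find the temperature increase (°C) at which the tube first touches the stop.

The gap closes when αΔT L = 3.9 mm, since the tube is still unstressed at that instant.
ΔT = 3.9 / (12.6×10⁻⁶ × 2775) = 111.5 °C.

ΔT ≈ 112 °C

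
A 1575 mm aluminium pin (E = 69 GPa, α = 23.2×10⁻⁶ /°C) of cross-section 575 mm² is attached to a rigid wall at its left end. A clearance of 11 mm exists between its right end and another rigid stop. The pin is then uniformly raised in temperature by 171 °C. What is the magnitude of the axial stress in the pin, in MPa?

If the wall were absent the pin would grow by αΔT L = 23.2×10⁻⁶ × 171 × 1575 = 6.248 mm.
Since δ_free = 6.25 mm is less than the 11 mm gap, the pin never touches the wall. No axial force develops.

σ ≈ 0 MPa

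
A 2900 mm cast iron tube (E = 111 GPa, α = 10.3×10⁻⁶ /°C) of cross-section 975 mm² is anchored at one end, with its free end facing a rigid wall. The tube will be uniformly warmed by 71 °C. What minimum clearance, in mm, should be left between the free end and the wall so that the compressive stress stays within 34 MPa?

g ≈ 1.23 mm

Free expansion if unrestrained: δ_free = αΔT L = 10.3×10⁻⁶ × 71 × 2900 = 2.121 mm.
A stress of 34 MPa corresponds to the wall pushing the tube back by σL/E = 34×2900/(111×10³) = 0.8883 mm.
The gap must absorb the remainder: g_min = 2.121 − 0.8883 = 1.232 mm.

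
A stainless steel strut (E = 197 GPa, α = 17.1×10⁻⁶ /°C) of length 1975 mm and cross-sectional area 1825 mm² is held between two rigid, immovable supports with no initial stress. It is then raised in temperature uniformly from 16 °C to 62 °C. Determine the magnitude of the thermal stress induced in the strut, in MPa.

σ ≈ 155 MPa (compressive)

The supports are rigid, so the total axial strain is zero. The restrained thermal strain is ε = αΔT = 17.1×10⁻⁶ × 46 = 786.6×10⁻⁶.
σ = EαΔT = 197×10³ × 17.1×10⁻⁶ × 46 = 155 MPa (compressive; the strut is trying to expand).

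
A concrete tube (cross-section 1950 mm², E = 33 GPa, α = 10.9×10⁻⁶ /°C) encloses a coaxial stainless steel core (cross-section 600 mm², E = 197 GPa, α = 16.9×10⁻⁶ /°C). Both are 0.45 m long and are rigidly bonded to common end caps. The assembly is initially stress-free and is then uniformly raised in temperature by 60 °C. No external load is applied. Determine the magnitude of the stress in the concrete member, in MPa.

The stainless steel has the larger α, so on heating it would change length more than the concrete if both were free. The rigid plates force a common final length, so the stainless steel is put into compression and the concrete into tension, with equal and opposite forces P (no external load).
Setting the final lengths equal and cancelling L: (α₁ − α₂)ΔT = P/(A₁E₁) + P/(A₂E₂).
|α₁ − α₂|·ΔT = 6×10⁻⁶ × 60 = 0.00036.
1/(A₁E₁) + 1/(A₂E₂) = 1/(1950×33×10³) + 1/(600×197×10³) = 2.4×10⁻⁸ N⁻¹.
P = 0.00036 / 2.4×10⁻⁸ = 15000 N = 15 kN.
σ_{concrete} = P/A₁ = 15000/1950 = 7.692 MPa, tensile.

σ ≈ 7.69 MPa (tensile)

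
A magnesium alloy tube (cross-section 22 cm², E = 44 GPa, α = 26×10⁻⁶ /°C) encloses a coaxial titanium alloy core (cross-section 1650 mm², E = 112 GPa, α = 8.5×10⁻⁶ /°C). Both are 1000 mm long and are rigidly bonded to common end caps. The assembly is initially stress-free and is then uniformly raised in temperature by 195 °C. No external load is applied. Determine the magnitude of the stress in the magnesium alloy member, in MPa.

σ ≈ 98.5 MPa (compressive)

Both members must finish at the same length. With the larger α, the magnesium alloy tends to over-expand; the plates restrain it, putting the magnesium alloy in compression and the titanium alloy in tension. With no external load the two internal forces are equal and opposite, magnitude P.
Setting the final lengths equal and cancelling L: (α₁ − α₂)ΔT = P/(A₁E₁) + P/(A₂E₂).
|α₁ − α₂|·ΔT = 17.5×10⁻⁶ × 195 = 0.003412.
1/(A₁E₁) + 1/(A₂E₂) = 1/(2200×44×10³) + 1/(1650×112×10³) = 1.574×10⁻⁸ N⁻¹.
So P = 0.003412 / 1.574×10⁻⁸ = 216.8 kN.
σ_{magnesium alloy} = P/A₁ = 216800/2200 = 98.54 MPa, compressive.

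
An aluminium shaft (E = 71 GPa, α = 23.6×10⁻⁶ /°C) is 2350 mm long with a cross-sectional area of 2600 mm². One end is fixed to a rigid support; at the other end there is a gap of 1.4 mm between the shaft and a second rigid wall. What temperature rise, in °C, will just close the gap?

ΔT ≈ 25.2 °C

The gap closes when αΔT L = 1.4 mm, since the shaft is still unstressed at that instant.
ΔT = 1.4 / (23.6×10⁻⁶ × 2350) = 25.24 °C.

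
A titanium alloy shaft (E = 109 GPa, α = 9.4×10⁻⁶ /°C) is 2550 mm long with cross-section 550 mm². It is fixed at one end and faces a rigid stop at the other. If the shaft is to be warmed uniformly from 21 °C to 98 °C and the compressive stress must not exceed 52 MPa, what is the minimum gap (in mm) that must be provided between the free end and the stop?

Free expansion if unrestrained: δ_free = αΔT L = 9.4×10⁻⁶ × 77 × 2550 = 1.846 mm.
At the allowable stress the elastic shortening the wall may impose is σL/E = 52 × 2550 / (109×10³) = 1.217 mm.
The gap must absorb the remainder: g_min = 1.846 − 1.217 = 0.6292 mm.

g ≈ 0.629 mm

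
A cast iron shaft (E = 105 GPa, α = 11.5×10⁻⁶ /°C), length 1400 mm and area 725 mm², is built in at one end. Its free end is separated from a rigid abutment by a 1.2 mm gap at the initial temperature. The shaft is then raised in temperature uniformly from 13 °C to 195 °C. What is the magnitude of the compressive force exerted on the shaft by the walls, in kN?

Free thermal elongation = αΔT L = 11.5×10⁻⁶ × 182 × 1400 = 2.93 mm.
The gap closes (δ_free > 1.2 mm) and the wall then resists a further 2.93 − 1.2 = 1.73 mm of expansion.
Compatibility: PL/(AE) = 1.73 mm, so σ = P/A = E × (1.73/1400) = 129.8 MPa.
P = σA = 129.8 × 725 = 94.08 kN.

P ≈ 94.1 kN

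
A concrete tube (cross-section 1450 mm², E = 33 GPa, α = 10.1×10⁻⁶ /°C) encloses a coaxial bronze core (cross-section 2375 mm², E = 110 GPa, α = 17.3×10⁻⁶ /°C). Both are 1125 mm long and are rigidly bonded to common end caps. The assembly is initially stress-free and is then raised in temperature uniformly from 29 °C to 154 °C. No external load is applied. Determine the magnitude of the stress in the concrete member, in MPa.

σ ≈ 25.1 MPa (tensile)

Both members must finish at the same length. With the larger α, the bronze tends to over-expand; the plates restrain it, putting the bronze in compression and the concrete in tension. With no external load the two internal forces are equal and opposite, magnitude P.
Compatibility of the two members (thermal + elastic change equal): (α₁ − α₂)ΔT = P·[1/(A₁E₁) + 1/(A₂E₂)].
|α₁ − α₂|·ΔT = 7.2×10⁻⁶ × 125 = 0.0009.
1/(A₁E₁) + 1/(A₂E₂) = 1/(1450×33×10³) + 1/(2375×110×10³) = 2.473×10⁻⁸ N⁻¹.
So P = 0.0009 / 2.473×10⁻⁸ = 36.4 kN.
σ_{concrete} = P/A₁ = 36400/1450 = 25.1 MPa, tensile.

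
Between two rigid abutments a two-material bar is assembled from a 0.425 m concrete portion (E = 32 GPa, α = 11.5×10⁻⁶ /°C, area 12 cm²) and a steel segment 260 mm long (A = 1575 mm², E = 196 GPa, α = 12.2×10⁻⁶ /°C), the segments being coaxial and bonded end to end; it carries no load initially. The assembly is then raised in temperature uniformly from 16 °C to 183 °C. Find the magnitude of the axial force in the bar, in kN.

If the supports were absent, the total length change would be Σ αᵢΔT Lᵢ = 11.5×10⁻⁶×167×425 + 12.2×10⁻⁶×167×260 = 1.346 mm.
The walls prevent any net length change, so an axial force P (same in every segment) develops. Compatibility: P · Σ Lᵢ/(AᵢEᵢ) = δ_free.
Σ Lᵢ/(AᵢEᵢ) = 425/(1200×32×10³) + 260/(1575×196×10³) = 1.191×10⁻⁵ mm/N.
So P = 1.346 / 1.191×10⁻⁵ = 113 kN, compressive.

P ≈ 113 kN (compressive)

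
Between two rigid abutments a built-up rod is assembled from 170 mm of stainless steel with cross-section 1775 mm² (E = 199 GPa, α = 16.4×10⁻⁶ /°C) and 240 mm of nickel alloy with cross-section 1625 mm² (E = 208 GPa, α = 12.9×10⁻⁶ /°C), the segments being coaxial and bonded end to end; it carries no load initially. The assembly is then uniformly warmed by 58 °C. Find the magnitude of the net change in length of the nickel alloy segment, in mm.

|ΔL| ≈ 0.0238 mm

With the walls removed the bar would change length by δ_free = Σ αᵢΔT Lᵢ = 16.4×10⁻⁶×58×170 + 12.9×10⁻⁶×58×240 = 0.3413 mm.
The rigid supports impose zero overall length change; the single axial force P common to all segments must satisfy P Σ Lᵢ/(AᵢEᵢ) = δ_free.
The series flexibility is Σ Lᵢ/(AᵢEᵢ) = 170/(1775×199×10³) + 240/(1625×208×10³) = 1.191×10⁻⁶ mm/N.
So P = 0.3413 / 1.191×10⁻⁶ = 286.5 kN, compressive.
For the nickel alloy segment, free thermal change = 12.9×10⁻⁶×58×240 = 0.1796 mm and elastic change from P = 286500×240/(1625×208×10³) = 0.2034 mm; these oppose, so the net change is 0.0238 mm (segment shortens).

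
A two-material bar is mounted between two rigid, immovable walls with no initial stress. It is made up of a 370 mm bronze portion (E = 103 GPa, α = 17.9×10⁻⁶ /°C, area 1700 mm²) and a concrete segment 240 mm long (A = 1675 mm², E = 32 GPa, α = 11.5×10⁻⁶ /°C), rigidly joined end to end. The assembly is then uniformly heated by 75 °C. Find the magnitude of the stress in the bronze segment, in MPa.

With the walls removed the bar would change length by δ_free = Σ αᵢΔT Lᵢ = 17.9×10⁻⁶×75×370 + 11.5×10⁻⁶×75×240 = 0.7037 mm.
The rigid supports impose zero overall length change; the single axial force P common to all segments must satisfy P Σ Lᵢ/(AᵢEᵢ) = δ_free.
Σ Lᵢ/(AᵢEᵢ) = 370/(1700×103×10³) + 240/(1675×32×10³) = 6.591×10⁻⁶ mm/N.
So P = 0.7037 / 6.591×10⁻⁶ = 106.8 kN, compressive.
σ_{bronze} = P / A = 106800 / 1700 = 62.81 MPa.

σ ≈ 62.8 MPa (compressive)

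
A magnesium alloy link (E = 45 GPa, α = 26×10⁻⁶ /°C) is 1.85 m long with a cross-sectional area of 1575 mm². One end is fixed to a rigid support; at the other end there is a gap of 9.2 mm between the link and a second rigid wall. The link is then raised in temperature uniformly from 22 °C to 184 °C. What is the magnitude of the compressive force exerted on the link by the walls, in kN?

Free thermal elongation = αΔT L = 26×10⁻⁶ × 162 × 1850 = 7.792 mm.
This is smaller than the 9.2 mm clearance, so the link expands freely without reaching the stop — the stress is zero.

P ≈ 0 kN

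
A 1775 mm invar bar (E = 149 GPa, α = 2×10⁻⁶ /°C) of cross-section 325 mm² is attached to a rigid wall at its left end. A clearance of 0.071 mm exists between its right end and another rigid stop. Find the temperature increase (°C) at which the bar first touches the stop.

The gap closes when αΔT L = 0.071 mm, since the bar is still unstressed at that instant.
So ΔT = g/(αL) = 0.071/(2×10⁻⁶ × 1775) = 20 °C.

ΔT ≈ 20 °C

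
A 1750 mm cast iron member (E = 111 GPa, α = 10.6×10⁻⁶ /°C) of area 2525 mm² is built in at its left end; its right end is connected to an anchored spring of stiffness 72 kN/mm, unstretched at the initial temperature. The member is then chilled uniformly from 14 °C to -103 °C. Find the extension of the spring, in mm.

If the spring were absent the member would shorten by αΔT L = 10.6×10⁻⁶ × 117 × 1750 = 2.17 mm.
Let P be the tensile force in the spring. The member extends elastically by PL/(AE) and the spring stretches by P/k; together these equal δ_free.
P [ L/(AE) + 1/k ] = δ_free → P [ 1750/(2525×111×10³) + 1/(72×10³) ] = 2.17.
P = 2.17 / 2.013×10⁻⁵ = 107800 N.
Spring extension = P/k = 107800/(72×10³) = 1.497 mm.

δ ≈ 1.5 mm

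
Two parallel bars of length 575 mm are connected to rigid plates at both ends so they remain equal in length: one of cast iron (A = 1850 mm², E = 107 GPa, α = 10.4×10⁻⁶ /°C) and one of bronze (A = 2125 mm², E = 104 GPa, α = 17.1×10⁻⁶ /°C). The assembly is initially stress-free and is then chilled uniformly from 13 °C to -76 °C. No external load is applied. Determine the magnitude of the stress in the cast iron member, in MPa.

Both members must finish at the same length. With the larger α, the bronze tends to over-contract; the plates restrain it, putting the bronze in tension and the cast iron in compression. With no external load the two internal forces are equal and opposite, magnitude P.
Compatibility of the two members (thermal + elastic change equal): (α₁ − α₂)ΔT = P·[1/(A₁E₁) + 1/(A₂E₂)].
|α₁ − α₂|·ΔT = 6.7×10⁻⁶ × 89 = 0.0005963.
1/(A₁E₁) + 1/(A₂E₂) = 1/(1850×107×10³) + 1/(2125×104×10³) = 9.577×10⁻⁹ N⁻¹.
P = 0.0005963 / 9.577×10⁻⁹ = 62270 N = 62.27 kN.
σ_{cast iron} = P/A₁ = 62270/1850 = 33.66 MPa, compressive.

σ ≈ 33.7 MPa (compressive)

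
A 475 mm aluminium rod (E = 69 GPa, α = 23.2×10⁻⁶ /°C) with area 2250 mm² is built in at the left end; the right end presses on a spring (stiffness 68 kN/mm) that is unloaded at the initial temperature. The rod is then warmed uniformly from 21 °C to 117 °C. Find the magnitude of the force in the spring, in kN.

P ≈ 59.5 kN

If the spring were absent the rod would lengthen by αΔT L = 23.2×10⁻⁶ × 96 × 475 = 1.058 mm.
With a force P in the spring, the elastic change of the rod is PL/(AE) and that of the spring is P/k; compatibility requires their sum to equal δ_free.
So P = δ_free / [L/(AE) + 1/k] = 1.058 / [ 475/(2250×69×10³) + 1/(68×10³) ].
P = 1.058 / 1.777×10⁻⁵ = 59550 N.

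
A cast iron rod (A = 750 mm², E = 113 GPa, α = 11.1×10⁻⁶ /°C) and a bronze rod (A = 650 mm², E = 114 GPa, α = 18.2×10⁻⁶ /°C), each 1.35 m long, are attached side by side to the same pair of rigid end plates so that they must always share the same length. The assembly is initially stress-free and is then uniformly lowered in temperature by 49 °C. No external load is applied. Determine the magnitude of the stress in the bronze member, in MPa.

σ ≈ 21.2 MPa (tensile)

Equilibrium of a rigid end plate with no external load gives equal and opposite internal forces ±P in the two members. Since α_{bronze} > α_{cast iron}, cooling drives the bronze into tension and the cast iron into compression.
Setting the final lengths equal and cancelling L: (α₁ − α₂)ΔT = P/(A₁E₁) + P/(A₂E₂).
|α₁ − α₂|·ΔT = 7.1×10⁻⁶ × 49 = 0.0003479.
1/(A₁E₁) + 1/(A₂E₂) = 1/(750×113×10³) + 1/(650×114×10³) = 2.529×10⁻⁸ N⁻¹.
P = 0.0003479 / 2.529×10⁻⁸ = 13750 N = 13.75 kN.
σ_{bronze} = P/A₂ = 13750/650 = 21.16 MPa, tensile.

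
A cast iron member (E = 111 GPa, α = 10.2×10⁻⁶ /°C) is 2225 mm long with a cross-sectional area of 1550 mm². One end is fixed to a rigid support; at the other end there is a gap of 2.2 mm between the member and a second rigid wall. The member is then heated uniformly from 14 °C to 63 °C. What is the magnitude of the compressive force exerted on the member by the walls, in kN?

Free thermal elongation = αΔT L = 10.2×10⁻⁶ × 49 × 2225 = 1.112 mm.
This is smaller than the 2.2 mm clearance, so the member expands freely without reaching the stop — the stress is zero.

P ≈ 0 kN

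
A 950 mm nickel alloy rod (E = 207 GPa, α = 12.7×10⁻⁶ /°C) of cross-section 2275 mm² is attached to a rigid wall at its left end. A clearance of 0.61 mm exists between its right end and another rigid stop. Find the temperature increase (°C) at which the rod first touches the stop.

ΔT ≈ 50.6 °C

Contact occurs when the free expansion equals the gap: αΔT L = 0.61 mm.
ΔT = 0.61 / (12.7×10⁻⁶ × 950) = 50.56 °C.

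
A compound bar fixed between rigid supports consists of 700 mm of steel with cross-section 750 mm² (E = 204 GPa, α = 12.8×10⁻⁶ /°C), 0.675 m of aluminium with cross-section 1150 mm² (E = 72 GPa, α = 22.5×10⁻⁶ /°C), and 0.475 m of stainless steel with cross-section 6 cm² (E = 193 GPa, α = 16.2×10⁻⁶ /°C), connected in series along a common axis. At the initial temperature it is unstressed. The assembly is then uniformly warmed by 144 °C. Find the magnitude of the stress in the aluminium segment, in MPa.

With the walls removed the bar would change length by δ_free = Σ αᵢΔT Lᵢ = 12.8×10⁻⁶×144×700 + 22.5×10⁻⁶×144×675 + 16.2×10⁻⁶×144×475 = 4.585 mm.
Since the ends are fixed, an axial force P builds up, equal in every segment, with P · Σ Lᵢ/(AᵢEᵢ) = δ_free.
Σ Lᵢ/(AᵢEᵢ) = 700/(750×204×10³) + 675/(1150×72×10³) + 475/(600×193×10³) = 1.683×10⁻⁵ mm/N.
So P = 4.585 / 1.683×10⁻⁵ = 272.5 kN, compressive.
σ_{aluminium} = P / A = 272500 / 1150 = 236.9 MPa.

σ ≈ 237 MPa (compressive)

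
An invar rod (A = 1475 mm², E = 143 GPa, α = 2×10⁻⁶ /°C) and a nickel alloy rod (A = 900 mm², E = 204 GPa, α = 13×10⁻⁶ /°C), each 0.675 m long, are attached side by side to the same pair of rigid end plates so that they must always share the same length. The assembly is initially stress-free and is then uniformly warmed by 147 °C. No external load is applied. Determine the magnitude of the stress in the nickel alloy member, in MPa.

Both members must finish at the same length. With the larger α, the nickel alloy tends to over-expand; the plates restrain it, putting the nickel alloy in compression and the invar in tension. With no external load the two internal forces are equal and opposite, magnitude P.
Setting the final lengths equal and cancelling L: (α₁ − α₂)ΔT = P/(A₁E₁) + P/(A₂E₂).
|α₁ − α₂|·ΔT = 11×10⁻⁶ × 147 = 0.001617.
1/(A₁E₁) + 1/(A₂E₂) = 1/(1475×143×10³) + 1/(900×204×10³) = 1.019×10⁻⁸ N⁻¹.
P = 0.001617 / 1.019×10⁻⁸ = 158700 N = 158.7 kN.
σ_{nickel alloy} = P/A₂ = 158700/900 = 176.4 MPa, compressive.

σ ≈ 176 MPa (compressive)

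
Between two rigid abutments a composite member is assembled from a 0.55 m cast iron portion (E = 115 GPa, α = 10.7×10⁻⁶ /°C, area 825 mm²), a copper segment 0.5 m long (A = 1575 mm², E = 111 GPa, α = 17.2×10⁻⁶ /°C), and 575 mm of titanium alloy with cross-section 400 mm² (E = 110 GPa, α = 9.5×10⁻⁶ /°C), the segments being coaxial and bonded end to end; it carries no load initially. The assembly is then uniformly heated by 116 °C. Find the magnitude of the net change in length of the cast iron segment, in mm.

Free thermal expansion of the whole bar: Σ αᵢΔT Lᵢ = 10.7×10⁻⁶×116×550 + 17.2×10⁻⁶×116×500 + 9.5×10⁻⁶×116×575 = 2.314 mm.
Since the ends are fixed, an axial force P builds up, equal in every segment, with P · Σ Lᵢ/(AᵢEᵢ) = δ_free.
The series flexibility is Σ Lᵢ/(AᵢEᵢ) = 550/(825×115×10³) + 500/(1575×111×10³) + 575/(400×110×10³) = 2.173×10⁻⁵ mm/N.
P = 2.314 / 2.173×10⁻⁵ = 106500 N = 106.5 kN, compressive.
For the cast iron segment, free thermal change = 10.7×10⁻⁶×116×550 = 0.6827 mm and elastic change from P = 106500×550/(825×115×10³) = 0.6174 mm; these oppose, so the net change is 0.0652 mm (segment lengthens).

|ΔL| ≈ 0.0652 mm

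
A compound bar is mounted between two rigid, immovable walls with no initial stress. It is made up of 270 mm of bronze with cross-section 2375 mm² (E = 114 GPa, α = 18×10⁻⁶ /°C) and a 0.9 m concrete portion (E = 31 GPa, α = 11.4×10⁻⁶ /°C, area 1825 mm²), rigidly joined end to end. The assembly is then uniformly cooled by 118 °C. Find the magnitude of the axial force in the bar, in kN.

P ≈ 106 kN (tensile)

If the supports were absent, the total length change would be Σ αᵢΔT Lᵢ = 18×10⁻⁶×118×270 + 11.4×10⁻⁶×118×900 = 1.784 mm.
Since the ends are fixed, an axial force P builds up, equal in every segment, with P · Σ Lᵢ/(AᵢEᵢ) = δ_free.
Σ Lᵢ/(AᵢEᵢ) = 270/(2375×114×10³) + 900/(1825×31×10³) = 1.691×10⁻⁵ mm/N.
P = 1.784 / 1.691×10⁻⁵ = 105500 N = 105.5 kN, tensile.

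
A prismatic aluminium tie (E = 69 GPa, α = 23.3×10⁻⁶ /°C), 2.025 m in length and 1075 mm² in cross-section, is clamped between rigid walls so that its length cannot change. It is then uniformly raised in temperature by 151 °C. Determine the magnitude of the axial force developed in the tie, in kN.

Full restraint means ε = 0, so the stress is σ = EαΔT = 69×10³ × 23.3×10⁻⁶ × 151 = 242.8 MPa.
Axial force P = σA = 242.8 × 1075 = 261000 N = 261 kN, compressive.

P ≈ 261 kN (compressive)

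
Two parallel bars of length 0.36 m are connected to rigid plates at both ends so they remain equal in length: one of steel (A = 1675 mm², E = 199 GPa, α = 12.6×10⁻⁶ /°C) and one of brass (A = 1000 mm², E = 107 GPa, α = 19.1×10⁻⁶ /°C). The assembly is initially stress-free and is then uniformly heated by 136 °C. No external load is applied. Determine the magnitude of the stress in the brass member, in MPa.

σ ≈ 71.6 MPa (compressive)

Both members must finish at the same length. With the larger α, the brass tends to over-expand; the plates restrain it, putting the brass in compression and the steel in tension. With no external load the two internal forces are equal and opposite, magnitude P.
Compatibility of the two members (thermal + elastic change equal): (α₁ − α₂)ΔT = P·[1/(A₁E₁) + 1/(A₂E₂)].
|α₁ − α₂|·ΔT = 6.5×10⁻⁶ × 136 = 0.000884.
1/(A₁E₁) + 1/(A₂E₂) = 1/(1675×199×10³) + 1/(1000×107×10³) = 1.235×10⁻⁸ N⁻¹.
So P = 0.000884 / 1.235×10⁻⁸ = 71.6 kN.
σ_{brass} = P/A₂ = 71600/1000 = 71.6 MPa, compressive.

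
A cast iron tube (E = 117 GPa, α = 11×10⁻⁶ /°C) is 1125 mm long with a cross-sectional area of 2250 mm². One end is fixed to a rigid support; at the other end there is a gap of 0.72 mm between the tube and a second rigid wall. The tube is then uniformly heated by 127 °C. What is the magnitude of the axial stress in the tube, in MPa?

σ ≈ 88.6 MPa (compressive)

Free thermal elongation = αΔT L = 11×10⁻⁶ × 127 × 1125 = 1.572 mm.
This exceeds the 0.72 mm gap, so the wall pushes back. The portion of expansion that must be recovered elastically is δ_free − gap = 1.572 − 0.72 = 0.8516 mm.
That suppressed elongation corresponds to σ = E·Δ/L = 117×10³ × 0.8516/1125 = 88.57 MPa.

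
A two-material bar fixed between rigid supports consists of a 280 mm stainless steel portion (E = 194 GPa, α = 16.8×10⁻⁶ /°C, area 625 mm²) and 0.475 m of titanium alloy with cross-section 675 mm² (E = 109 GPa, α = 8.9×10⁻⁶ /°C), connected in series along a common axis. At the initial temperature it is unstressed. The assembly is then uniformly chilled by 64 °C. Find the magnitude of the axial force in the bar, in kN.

If the supports were absent, the total length change would be Σ αᵢΔT Lᵢ = 16.8×10⁻⁶×64×280 + 8.9×10⁻⁶×64×475 = 0.5716 mm.
Since the ends are fixed, an axial force P builds up, equal in every segment, with P · Σ Lᵢ/(AᵢEᵢ) = δ_free.
Σ Lᵢ/(AᵢEᵢ) = 280/(625×194×10³) + 475/(675×109×10³) = 8.765×10⁻⁶ mm/N.
P = 0.5716 / 8.765×10⁻⁶ = 65210 N = 65.21 kN, tensile.

P ≈ 65.2 kN (tensile)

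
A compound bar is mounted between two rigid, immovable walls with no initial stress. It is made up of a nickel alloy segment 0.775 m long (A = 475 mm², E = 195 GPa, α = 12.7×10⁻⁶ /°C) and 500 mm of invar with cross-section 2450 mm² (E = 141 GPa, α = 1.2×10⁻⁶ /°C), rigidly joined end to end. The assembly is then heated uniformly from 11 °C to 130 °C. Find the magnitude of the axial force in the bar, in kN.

P ≈ 127 kN (compressive)

If the supports were absent, the total length change would be Σ αᵢΔT Lᵢ = 12.7×10⁻⁶×119×775 + 1.2×10⁻⁶×119×500 = 1.243 mm.
The rigid supports impose zero overall length change; the single axial force P common to all segments must satisfy P Σ Lᵢ/(AᵢEᵢ) = δ_free.
The series flexibility is Σ Lᵢ/(AᵢEᵢ) = 775/(475×195×10³) + 500/(2450×141×10³) = 9.814×10⁻⁶ mm/N.
Hence P = δ_free / Σ(L/AE) = 1.243/9.814×10⁻⁶ = 126.6 kN (compressive).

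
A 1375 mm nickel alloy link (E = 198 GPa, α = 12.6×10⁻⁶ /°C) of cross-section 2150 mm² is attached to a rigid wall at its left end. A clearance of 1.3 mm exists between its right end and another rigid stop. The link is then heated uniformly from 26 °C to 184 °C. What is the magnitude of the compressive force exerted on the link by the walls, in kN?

Free thermal elongation = αΔT L = 12.6×10⁻⁶ × 158 × 1375 = 2.737 mm.
This exceeds the 1.3 mm gap, so the wall pushes back. The portion of expansion that must be recovered elastically is δ_free − gap = 2.737 − 1.3 = 1.437 mm.
Compatibility: PL/(AE) = 1.437 mm, so σ = P/A = E × (1.437/1375) = 207 MPa.
Force on the wall = σA = 207 × 2150 mm² = 445 kN.

P ≈ 445 kN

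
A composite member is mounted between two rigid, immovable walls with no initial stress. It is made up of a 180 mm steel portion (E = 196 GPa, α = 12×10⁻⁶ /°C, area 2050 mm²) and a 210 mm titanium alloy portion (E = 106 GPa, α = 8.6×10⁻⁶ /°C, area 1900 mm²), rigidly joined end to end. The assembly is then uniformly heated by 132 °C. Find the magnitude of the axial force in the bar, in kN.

If the supports were absent, the total length change would be Σ αᵢΔT Lᵢ = 12×10⁻⁶×132×180 + 8.6×10⁻⁶×132×210 = 0.5235 mm.
The walls prevent any net length change, so an axial force P (same in every segment) develops. Compatibility: P · Σ Lᵢ/(AᵢEᵢ) = δ_free.
The series flexibility is Σ Lᵢ/(AᵢEᵢ) = 180/(2050×196×10³) + 210/(1900×106×10³) = 1.491×10⁻⁶ mm/N.
Hence P = δ_free / Σ(L/AE) = 0.5235/1.491×10⁻⁶ = 351.2 kN (compressive).

P ≈ 351 kN (compressive)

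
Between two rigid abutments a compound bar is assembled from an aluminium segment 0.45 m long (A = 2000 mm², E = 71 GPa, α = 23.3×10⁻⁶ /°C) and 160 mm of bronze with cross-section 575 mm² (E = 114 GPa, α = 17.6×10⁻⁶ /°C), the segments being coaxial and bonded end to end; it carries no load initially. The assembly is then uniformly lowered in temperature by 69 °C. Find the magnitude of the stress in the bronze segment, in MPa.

If the supports were absent, the total length change would be Σ αᵢΔT Lᵢ = 23.3×10⁻⁶×69×450 + 17.6×10⁻⁶×69×160 = 0.9178 mm.
The walls prevent any net length change, so an axial force P (same in every segment) develops. Compatibility: P · Σ Lᵢ/(AᵢEᵢ) = δ_free.
Σ Lᵢ/(AᵢEᵢ) = 450/(2000×71×10³) + 160/(575×114×10³) = 5.61×10⁻⁶ mm/N.
So P = 0.9178 / 5.61×10⁻⁶ = 163.6 kN, tensile.
σ_{bronze} = P / A = 163600 / 575 = 284.5 MPa.

σ ≈ 285 MPa (tensile)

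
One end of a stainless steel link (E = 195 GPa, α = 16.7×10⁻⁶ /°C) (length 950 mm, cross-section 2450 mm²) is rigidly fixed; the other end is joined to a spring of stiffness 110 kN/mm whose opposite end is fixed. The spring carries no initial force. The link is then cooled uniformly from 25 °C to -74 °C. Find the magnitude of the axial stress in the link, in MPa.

The unrestrained thermal change is αΔT L = 16.7×10⁻⁶ × 99 × 950 = 1.571 mm.
Let P be the tensile force in the spring. The link extends elastically by PL/(AE) and the spring stretches by P/k; together these equal δ_free.
P [ L/(AE) + 1/k ] = δ_free → P [ 950/(2450×195×10³) + 1/(110×10³) ] = 1.571.
P = 1.571 / 1.108×10⁻⁵ = 141800 N.
σ = P/A = 141800/2450 = 57.86 MPa.

σ ≈ 57.9 MPa (tensile)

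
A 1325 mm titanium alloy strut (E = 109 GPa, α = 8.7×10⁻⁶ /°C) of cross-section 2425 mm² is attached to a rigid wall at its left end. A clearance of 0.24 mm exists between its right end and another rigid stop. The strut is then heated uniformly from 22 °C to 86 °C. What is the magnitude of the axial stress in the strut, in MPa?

σ ≈ 40.9 MPa (compressive)

Unrestrained expansion: δ_free = αΔT L = 8.7×10⁻⁶ × 64 × 1325 = 0.7378 mm.
The gap closes (δ_free > 0.24 mm) and the wall then resists a further 0.7378 − 0.24 = 0.4978 mm of expansion.
Compatibility: PL/(AE) = 0.4978 mm, so σ = P/A = E × (0.4978/1325) = 40.95 MPa.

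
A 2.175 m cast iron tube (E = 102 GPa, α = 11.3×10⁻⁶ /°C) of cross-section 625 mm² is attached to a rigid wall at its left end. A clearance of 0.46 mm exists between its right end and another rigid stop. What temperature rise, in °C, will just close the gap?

ΔT ≈ 18.7 °C

Contact occurs when the free expansion equals the gap: αΔT L = 0.46 mm.
So ΔT = g/(αL) = 0.46/(11.3×10⁻⁶ × 2175) = 18.72 °C.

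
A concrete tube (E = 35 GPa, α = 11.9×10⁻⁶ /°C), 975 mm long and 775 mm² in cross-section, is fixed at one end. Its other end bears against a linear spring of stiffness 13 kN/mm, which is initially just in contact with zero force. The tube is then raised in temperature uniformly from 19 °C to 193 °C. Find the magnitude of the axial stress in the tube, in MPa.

The unrestrained thermal change is αΔT L = 11.9×10⁻⁶ × 174 × 975 = 2.019 mm.
With a force P in the spring, the elastic change of the tube is PL/(AE) and that of the spring is P/k; compatibility requires their sum to equal δ_free.
P [ L/(AE) + 1/k ] = δ_free → P [ 975/(775×35×10³) + 1/(13×10³) ] = 2.019.
P = 2.019 / 0.0001129 = 17890 N.
σ = P/A = 17890/775 = 23.08 MPa.

σ ≈ 23.1 MPa (compressive)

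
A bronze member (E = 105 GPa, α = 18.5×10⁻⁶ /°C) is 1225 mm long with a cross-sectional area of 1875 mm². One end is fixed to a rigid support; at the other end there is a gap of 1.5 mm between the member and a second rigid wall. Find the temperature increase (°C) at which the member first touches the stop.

The gap closes when αΔT L = 1.5 mm, since the member is still unstressed at that instant.
So ΔT = g/(αL) = 1.5/(18.5×10⁻⁶ × 1225) = 66.19 °C.

ΔT ≈ 66.2 °C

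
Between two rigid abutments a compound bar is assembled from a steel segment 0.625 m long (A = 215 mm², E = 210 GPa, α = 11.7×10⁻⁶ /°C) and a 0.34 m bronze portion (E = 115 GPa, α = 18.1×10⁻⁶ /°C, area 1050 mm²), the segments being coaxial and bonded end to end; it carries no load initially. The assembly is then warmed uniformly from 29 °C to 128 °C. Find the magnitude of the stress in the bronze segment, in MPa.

σ ≈ 76.2 MPa (compressive)

Free thermal expansion of the whole bar: Σ αᵢΔT Lᵢ = 11.7×10⁻⁶×99×625 + 18.1×10⁻⁶×99×340 = 1.333 mm.
The rigid supports impose zero overall length change; the single axial force P common to all segments must satisfy P Σ Lᵢ/(AᵢEᵢ) = δ_free.
Σ Lᵢ/(AᵢEᵢ) = 625/(215×210×10³) + 340/(1050×115×10³) = 1.666×10⁻⁵ mm/N.
P = 1.333 / 1.666×10⁻⁵ = 80030 N = 80.03 kN, compressive.
σ_{bronze} = P / A = 80030 / 1050 = 76.22 MPa.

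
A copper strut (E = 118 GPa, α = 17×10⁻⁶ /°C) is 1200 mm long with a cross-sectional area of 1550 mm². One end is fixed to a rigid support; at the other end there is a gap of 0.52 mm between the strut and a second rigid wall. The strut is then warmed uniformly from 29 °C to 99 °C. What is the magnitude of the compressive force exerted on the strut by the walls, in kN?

P ≈ 138 kN

If the wall were absent the strut would grow by αΔT L = 17×10⁻⁶ × 70 × 1200 = 1.428 mm.
The gap closes (δ_free > 0.52 mm) and the wall then resists a further 1.428 − 0.52 = 0.908 mm of expansion.
That suppressed elongation corresponds to σ = E·Δ/L = 118×10³ × 0.908/1200 = 89.29 MPa.
Force on the wall = σA = 89.29 × 1550 mm² = 138.4 kN.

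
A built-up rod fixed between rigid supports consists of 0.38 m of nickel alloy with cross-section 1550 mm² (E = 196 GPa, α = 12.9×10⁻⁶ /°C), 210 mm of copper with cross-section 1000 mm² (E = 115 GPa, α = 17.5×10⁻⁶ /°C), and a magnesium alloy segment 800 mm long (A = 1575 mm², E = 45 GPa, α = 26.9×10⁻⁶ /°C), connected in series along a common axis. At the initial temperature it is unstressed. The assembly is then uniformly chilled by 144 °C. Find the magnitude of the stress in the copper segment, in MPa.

If the supports were absent, the total length change would be Σ αᵢΔT Lᵢ = 12.9×10⁻⁶×144×380 + 17.5×10⁻⁶×144×210 + 26.9×10⁻⁶×144×800 = 4.334 mm.
The rigid supports impose zero overall length change; the single axial force P common to all segments must satisfy P Σ Lᵢ/(AᵢEᵢ) = δ_free.
The series flexibility is Σ Lᵢ/(AᵢEᵢ) = 380/(1550×196×10³) + 210/(1000×115×10³) + 800/(1575×45×10³) = 1.436×10⁻⁵ mm/N.
So P = 4.334 / 1.436×10⁻⁵ = 301.7 kN, tensile.
σ_{copper} = P / A = 301700 / 1000 = 301.7 MPa.

σ ≈ 302 MPa (tensile)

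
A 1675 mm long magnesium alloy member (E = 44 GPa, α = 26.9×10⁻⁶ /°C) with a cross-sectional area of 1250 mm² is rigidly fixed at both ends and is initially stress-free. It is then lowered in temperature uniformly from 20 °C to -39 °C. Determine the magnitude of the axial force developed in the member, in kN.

Full restraint means ε = 0, so the stress is σ = EαΔT = 44×10³ × 26.9×10⁻⁶ × 59 = 69.83 MPa.
Axial force P = σA = 69.83 × 1250 = 87290 N = 87.29 kN, tensile.

P ≈ 87.3 kN (tensile)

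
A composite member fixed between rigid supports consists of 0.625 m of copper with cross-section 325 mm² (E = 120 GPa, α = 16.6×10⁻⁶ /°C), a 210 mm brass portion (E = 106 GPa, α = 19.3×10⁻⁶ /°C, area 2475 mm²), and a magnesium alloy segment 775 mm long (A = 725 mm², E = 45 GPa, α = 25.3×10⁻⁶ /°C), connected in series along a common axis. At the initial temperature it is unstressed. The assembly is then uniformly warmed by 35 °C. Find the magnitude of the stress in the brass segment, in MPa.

If the supports were absent, the total length change would be Σ αᵢΔT Lᵢ = 16.6×10⁻⁶×35×625 + 19.3×10⁻⁶×35×210 + 25.3×10⁻⁶×35×775 = 1.191 mm.
The rigid supports impose zero overall length change; the single axial force P common to all segments must satisfy P Σ Lᵢ/(AᵢEᵢ) = δ_free.
Σ Lᵢ/(AᵢEᵢ) = 625/(325×120×10³) + 210/(2475×106×10³) + 775/(725×45×10³) = 4.058×10⁻⁵ mm/N.
So P = 1.191 / 4.058×10⁻⁵ = 29.35 kN, compressive.
σ_{brass} = P / A = 29350 / 2475 = 11.86 MPa.

σ ≈ 11.9 MPa (compressive)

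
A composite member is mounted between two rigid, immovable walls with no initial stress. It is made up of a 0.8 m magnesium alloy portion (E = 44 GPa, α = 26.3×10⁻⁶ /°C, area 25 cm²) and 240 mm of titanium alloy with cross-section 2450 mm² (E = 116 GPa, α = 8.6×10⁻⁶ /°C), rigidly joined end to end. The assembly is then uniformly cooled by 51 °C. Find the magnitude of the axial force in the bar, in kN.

P ≈ 145 kN (tensile)

Free thermal contraction of the whole bar: Σ αᵢΔT Lᵢ = 26.3×10⁻⁶×51×800 + 8.6×10⁻⁶×51×240 = 1.178 mm.
The walls prevent any net length change, so an axial force P (same in every segment) develops. Compatibility: P · Σ Lᵢ/(AᵢEᵢ) = δ_free.
The series flexibility is Σ Lᵢ/(AᵢEᵢ) = 800/(2500×44×10³) + 240/(2450×116×10³) = 8.117×10⁻⁶ mm/N.
So P = 1.178 / 8.117×10⁻⁶ = 145.2 kN, tensile.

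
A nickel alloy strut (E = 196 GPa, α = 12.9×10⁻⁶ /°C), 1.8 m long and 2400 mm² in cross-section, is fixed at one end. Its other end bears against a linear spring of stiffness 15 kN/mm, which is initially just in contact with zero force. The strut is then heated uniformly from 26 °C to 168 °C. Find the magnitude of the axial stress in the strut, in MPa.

σ ≈ 19.5 MPa (compressive)

The unrestrained thermal change is αΔT L = 12.9×10⁻⁶ × 142 × 1800 = 3.297 mm.
Let P be the compressive force at the spring. The strut shortens elastically by PL/(AE) and the spring compresses by P/k; together these equal δ_free.
P [ L/(AE) + 1/k ] = δ_free → P [ 1800/(2400×196×10³) + 1/(15×10³) ] = 3.297.
P = 3.297 / 7.049×10⁻⁵ = 46770 N.
σ = P/A = 46770/2400 = 19.49 MPa.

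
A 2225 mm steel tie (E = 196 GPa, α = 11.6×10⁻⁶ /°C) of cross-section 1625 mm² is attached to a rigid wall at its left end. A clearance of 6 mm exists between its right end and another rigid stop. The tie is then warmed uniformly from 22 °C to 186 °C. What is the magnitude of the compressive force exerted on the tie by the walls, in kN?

P ≈ 0 kN

Unrestrained expansion: δ_free = αΔT L = 11.6×10⁻⁶ × 164 × 2225 = 4.233 mm.
Since δ_free = 4.23 mm is less than the 6 mm gap, the tie never touches the wall. No axial force develops.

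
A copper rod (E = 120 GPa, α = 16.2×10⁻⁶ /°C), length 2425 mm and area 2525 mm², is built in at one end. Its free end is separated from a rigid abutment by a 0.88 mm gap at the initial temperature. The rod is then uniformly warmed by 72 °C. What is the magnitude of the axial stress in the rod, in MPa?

If the wall were absent the rod would grow by αΔT L = 16.2×10⁻⁶ × 72 × 2425 = 2.829 mm.
The gap closes (δ_free > 0.88 mm) and the wall then resists a further 2.829 − 0.88 = 1.949 mm of expansion.
So σ = E(δ_free − g)/L = 120×10³ × 1.949/2425 = 96.42 MPa.

σ ≈ 96.4 MPa (compressive)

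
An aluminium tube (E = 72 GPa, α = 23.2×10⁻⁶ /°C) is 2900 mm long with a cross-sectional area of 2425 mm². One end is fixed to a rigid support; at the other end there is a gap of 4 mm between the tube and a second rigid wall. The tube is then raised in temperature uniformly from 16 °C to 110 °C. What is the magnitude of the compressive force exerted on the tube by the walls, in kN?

Unrestrained expansion: δ_free = αΔT L = 23.2×10⁻⁶ × 94 × 2900 = 6.324 mm.
After closing the 4 mm clearance, 6.324 − 4 = 2.324 mm of expansion remains to be suppressed by the wall.
So σ = E(δ_free − g)/L = 72×10³ × 2.324/2900 = 57.71 MPa.
P = σA = 57.71 × 2425 = 139.9 kN.

P ≈ 140 kN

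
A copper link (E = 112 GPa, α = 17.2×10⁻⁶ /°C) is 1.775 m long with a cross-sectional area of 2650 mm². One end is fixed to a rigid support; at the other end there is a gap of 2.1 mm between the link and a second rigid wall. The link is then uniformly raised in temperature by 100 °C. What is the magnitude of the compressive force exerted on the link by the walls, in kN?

P ≈ 159 kN

If the wall were absent the link would grow by αΔT L = 17.2×10⁻⁶ × 100 × 1775 = 3.053 mm.
The gap closes (δ_free > 2.1 mm) and the wall then resists a further 3.053 − 2.1 = 0.953 mm of expansion.
That suppressed elongation corresponds to σ = E·Δ/L = 112×10³ × 0.953/1775 = 60.13 MPa.
Force on the wall = σA = 60.13 × 2650 mm² = 159.4 kN.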